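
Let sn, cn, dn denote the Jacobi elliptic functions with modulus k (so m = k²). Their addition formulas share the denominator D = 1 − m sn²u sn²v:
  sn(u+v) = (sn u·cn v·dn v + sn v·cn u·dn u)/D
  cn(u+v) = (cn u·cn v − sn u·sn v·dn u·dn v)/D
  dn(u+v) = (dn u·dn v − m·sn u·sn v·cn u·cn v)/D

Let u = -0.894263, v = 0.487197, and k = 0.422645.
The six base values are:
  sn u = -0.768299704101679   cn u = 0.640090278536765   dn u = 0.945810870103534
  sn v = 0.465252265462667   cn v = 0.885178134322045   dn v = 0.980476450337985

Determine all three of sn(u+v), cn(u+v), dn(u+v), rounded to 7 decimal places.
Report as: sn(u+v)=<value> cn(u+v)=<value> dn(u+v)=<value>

sn(u+v)=-0.3941344 cn(u+v)=0.9190528 dn(u+v)=0.9860281

m = k² = 0.178628796025
D = 1 − m·sn²u·sn²v = 0.977176103147379
sn(u+v) = (sn u·cn v·dn v + sn v·cn u·dn u)/D = -0.3851387398136099/0.977176103147379 = -0.3941344232356067
cn(u+v) = (cn u·cn v − sn u·sn v·dn u·dn v)/D = 0.8980764375358489/0.977176103147379 = 0.9190528039349729
dn(u+v) = (dn u·dn v − m·sn u·sn v·cn u·cn v)/D = 0.9635231169931504/0.977176103147379 = 0.9860281211234559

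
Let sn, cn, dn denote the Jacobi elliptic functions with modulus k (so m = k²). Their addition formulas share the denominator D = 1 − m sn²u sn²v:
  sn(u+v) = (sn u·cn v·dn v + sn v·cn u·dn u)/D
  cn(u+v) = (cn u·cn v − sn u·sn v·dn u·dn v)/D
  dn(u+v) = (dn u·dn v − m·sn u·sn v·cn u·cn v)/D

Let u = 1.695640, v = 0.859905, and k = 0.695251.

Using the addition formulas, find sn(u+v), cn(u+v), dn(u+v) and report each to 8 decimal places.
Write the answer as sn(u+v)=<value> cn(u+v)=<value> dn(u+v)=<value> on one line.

sn u = 0.994585645939087, cn u = 0.1039201274630144, dn u = 0.7223892248858524
sn v = 0.7284766513075178, cn v = 0.6850706303001065, dn v = 0.8622551626219244
m = k² = 0.483373953001
D = 1 − m·sn²u·sn²v = 0.7462541829081504
sn(u+v) = (sn u·cn v·dn v + sn v·cn u·dn u)/D = 0.642194708662137/0.7462541829081504 = 0.8605576000385098
cn(u+v) = (cn u·cn v − sn u·sn v·dn u·dn v)/D = -0.3801069082169701/0.7462541829081504 = -0.5093531358654428
dn(u+v) = (dn u·dn v − m·sn u·sn v·cn u·cn v)/D = 0.5979507495328637/0.7462541829081504 = 0.8012695449192008

sn(u+v)=0.86055760 cn(u+v)=-0.50935314 dn(u+v)=0.80126954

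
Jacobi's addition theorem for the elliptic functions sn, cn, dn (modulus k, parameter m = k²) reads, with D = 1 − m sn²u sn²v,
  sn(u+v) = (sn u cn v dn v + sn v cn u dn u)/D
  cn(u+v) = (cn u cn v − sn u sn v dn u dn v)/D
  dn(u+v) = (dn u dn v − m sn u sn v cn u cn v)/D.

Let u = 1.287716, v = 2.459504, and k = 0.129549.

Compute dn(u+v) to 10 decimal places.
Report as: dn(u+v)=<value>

dn(u+v)=0.9973852972

sn u = 0.9589958168049185, cn u = 0.2834202239619946, dn u = 0.9922525789764746
sn v = 0.6400338657081665, cn v = -0.7683466995742617, dn v = 0.9965565607906483
m = k² = 0.016782943401
D = 1 − m·sn²u·sn²v = 0.9936772288389451
dn(u+v) = (dn u·dn v − m·sn u·sn v·cn u·cn v)/D = 0.9910790581779984/0.9936772288389451 = 0.9973852971714139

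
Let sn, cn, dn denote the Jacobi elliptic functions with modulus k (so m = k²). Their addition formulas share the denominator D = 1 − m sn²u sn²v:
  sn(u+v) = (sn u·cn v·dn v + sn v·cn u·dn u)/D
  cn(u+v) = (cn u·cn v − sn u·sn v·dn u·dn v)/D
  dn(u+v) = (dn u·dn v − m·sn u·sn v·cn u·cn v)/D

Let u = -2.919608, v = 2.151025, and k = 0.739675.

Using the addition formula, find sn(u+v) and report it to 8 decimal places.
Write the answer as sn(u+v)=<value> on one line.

sn u = -0.7319800166481444, cn u = -0.68132610050385, dn u = 0.8407475592837895
sn v = 0.9851583829622647, cn v = -0.1716477802920151, dn v = 0.6848362161578719
m = k² = 0.547119105625
D = 1 − m·sn²u·sn²v = 0.7154933350213084
sn(u+v) = (sn u·cn v·dn v + sn v·cn u·dn u)/D = -0.4782769305526048/0.7154933350213084 = -0.668457562275351

sn(u+v)=-0.66845756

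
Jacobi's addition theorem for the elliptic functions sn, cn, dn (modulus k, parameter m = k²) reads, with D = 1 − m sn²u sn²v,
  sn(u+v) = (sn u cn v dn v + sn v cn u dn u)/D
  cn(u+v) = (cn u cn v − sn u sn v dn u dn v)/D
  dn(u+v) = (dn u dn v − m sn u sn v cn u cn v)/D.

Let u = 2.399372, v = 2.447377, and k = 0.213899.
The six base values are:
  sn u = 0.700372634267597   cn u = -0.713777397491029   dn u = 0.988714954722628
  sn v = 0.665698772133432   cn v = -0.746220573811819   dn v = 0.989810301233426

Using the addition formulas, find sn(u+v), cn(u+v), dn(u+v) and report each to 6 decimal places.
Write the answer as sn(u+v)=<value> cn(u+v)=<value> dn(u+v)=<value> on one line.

sn(u+v)=-0.997022 cn(u+v)=0.077124 dn(u+v)=0.976995

m = k² = 0.045752782201
D = 1 − m·sn²u·sn²v = 0.9900543915544531
sn(u+v) = (sn u·cn v·dn v + sn v·cn u·dn u)/D = -0.987105528254589/0.9900543915544531 = -0.9970215138430584
cn(u+v) = (cn u·cn v − sn u·sn v·dn u·dn v)/D = 0.07635688787193476/0.9900543915544531 = 0.07712393230441534
dn(u+v) = (dn u·dn v − m·sn u·sn v·cn u·cn v)/D = 0.9672782561154653/0.9900543915544531 = 0.9769950665001064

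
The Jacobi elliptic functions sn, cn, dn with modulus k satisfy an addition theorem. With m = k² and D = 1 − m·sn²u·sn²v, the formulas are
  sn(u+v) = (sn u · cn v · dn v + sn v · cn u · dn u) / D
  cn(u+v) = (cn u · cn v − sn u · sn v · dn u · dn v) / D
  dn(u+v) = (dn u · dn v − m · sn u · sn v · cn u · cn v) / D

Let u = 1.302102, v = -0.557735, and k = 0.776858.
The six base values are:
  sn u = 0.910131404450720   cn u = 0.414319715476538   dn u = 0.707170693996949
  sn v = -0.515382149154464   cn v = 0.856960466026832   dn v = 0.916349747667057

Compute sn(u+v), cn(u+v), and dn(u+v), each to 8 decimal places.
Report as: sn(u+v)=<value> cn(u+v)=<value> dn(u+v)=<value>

sn(u+v)=0.65001167 cn(u+v)=0.75992422 dn(u+v)=0.86313879

m = k² = 0.603508352164
D = 1 − m·sn²u·sn²v = 0.8672146295651798
sn(u+v) = (sn u·cn v·dn v + sn v·cn u·dn u)/D = 0.5636996304124686/0.8672146295651798 = 0.6500116709229257
cn(u+v) = (cn u·cn v − sn u·sn v·dn u·dn v)/D = 0.6590174052365525/0.8672146295651798 = 0.7599242249487683
dn(u+v) = (dn u·dn v − m·sn u·sn v·cn u·cn v)/D = 0.7485265829067635/0.8672146295651798 = 0.863138786394867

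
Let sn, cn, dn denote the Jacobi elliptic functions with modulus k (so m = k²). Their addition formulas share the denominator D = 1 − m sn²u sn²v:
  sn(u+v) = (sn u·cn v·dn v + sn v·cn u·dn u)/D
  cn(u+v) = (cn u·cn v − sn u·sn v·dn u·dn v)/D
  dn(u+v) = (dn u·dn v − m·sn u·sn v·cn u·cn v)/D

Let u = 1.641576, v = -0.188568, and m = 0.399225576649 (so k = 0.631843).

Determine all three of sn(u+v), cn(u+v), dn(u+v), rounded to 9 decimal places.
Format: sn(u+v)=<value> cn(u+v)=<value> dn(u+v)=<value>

sn(u+v)=0.968204194 cn(u+v)=0.250161225 dn(u+v)=0.791048807

sn u = 0.9944840658062927, cn u = 0.1048877631441596, dn u = 0.7779244698039204
sn v = -0.1870176273757926, cn v = 0.9823565580026069, dn v = 0.9929938815200155
m = k² = 0.399225576649
D = 1 − m·sn²u·sn²v = 0.9861904635469245
sn(u+v) = (sn u·cn v·dn v + sn v·cn u·dn u)/D = 0.95483374293144/0.9861904635469245 = 0.9682041940430987
cn(u+v) = (cn u·cn v − sn u·sn v·dn u·dn v)/D = 0.2467066147277667/0.9861904635469245 = 0.2501612252875207
dn(u+v) = (dn u·dn v − m·sn u·sn v·cn u·cn v)/D = 0.7801247895650441/0.9861904635469245 = 0.7910488069000927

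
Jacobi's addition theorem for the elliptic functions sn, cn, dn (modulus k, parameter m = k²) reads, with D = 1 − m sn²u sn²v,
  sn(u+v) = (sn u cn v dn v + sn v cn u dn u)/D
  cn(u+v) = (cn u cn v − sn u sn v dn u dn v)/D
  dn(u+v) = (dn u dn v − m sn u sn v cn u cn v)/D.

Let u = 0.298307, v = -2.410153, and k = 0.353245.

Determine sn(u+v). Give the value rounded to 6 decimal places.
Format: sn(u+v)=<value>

sn u = 0.2933842502129242, cn u = 0.9559946033984712, dn u = 0.9946152380860034
sn v = -0.735502278461146, cn v = -0.6775222493604641, dn v = 0.9656590825027377
m = k² = 0.124782030025
D = 1 − m·sn²u·sn²v = 0.9941897651993957
sn(u+v) = (sn u·cn v·dn v + sn v·cn u·dn u)/D = -0.8912982512499608/0.9941897651993957 = -0.8965071683987827

sn(u+v)=-0.896507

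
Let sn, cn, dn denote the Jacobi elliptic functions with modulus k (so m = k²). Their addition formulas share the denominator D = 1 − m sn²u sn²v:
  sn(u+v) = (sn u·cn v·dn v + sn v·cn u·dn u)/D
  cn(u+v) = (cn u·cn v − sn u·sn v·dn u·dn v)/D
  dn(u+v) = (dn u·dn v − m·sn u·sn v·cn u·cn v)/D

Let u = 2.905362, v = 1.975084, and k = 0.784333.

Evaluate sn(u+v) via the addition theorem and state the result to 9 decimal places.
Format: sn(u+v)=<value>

sn u = 0.8064377655164802, cn u = -0.591318975129994, dn u = 0.7745474959915092
sn v = 0.9999851984509262, cn v = -0.005440852788093758, dn v = 0.6203547018911688
m = k² = 0.615178254889
D = 1 − m·sn²u·sn²v = 0.599935666953384
sn(u+v) = (sn u·cn v·dn v + sn v·cn u·dn u)/D = -0.460719788352171/0.599935666953384 = -0.7679486547146224

sn(u+v)=-0.767948655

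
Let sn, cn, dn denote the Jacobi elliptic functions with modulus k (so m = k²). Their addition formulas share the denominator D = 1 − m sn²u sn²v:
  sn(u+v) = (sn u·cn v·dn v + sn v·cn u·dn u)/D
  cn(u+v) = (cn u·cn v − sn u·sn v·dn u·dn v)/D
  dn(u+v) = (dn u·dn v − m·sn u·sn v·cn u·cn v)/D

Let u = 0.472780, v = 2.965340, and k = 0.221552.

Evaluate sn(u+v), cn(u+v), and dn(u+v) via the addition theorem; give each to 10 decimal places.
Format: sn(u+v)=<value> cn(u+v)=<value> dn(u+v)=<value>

sn(u+v)=-0.2539257611 cn(u+v)=-0.9672237114 dn(u+v)=0.9984162781

sn u = 0.4546272597531073, cn u = 0.8906817920499895, dn u = 0.9949144489368767
sn v = 0.2141530812700472, cn v = -0.9768001114775451, dn v = 0.9988738023193148
m = k² = 0.049085288704
D = 1 − m·sn²u·sn²v = 0.9995347236796914
sn(u+v) = (sn u·cn v·dn v + sn v·cn u·dn u)/D = -0.2538076154434667/0.9995347236796914 = -0.2539257610872169
cn(u+v) = (cn u·cn v − sn u·sn v·dn u·dn v)/D = -0.9667736850909515/0.9995347236796914 = -0.9672237113802978
dn(u+v) = (dn u·dn v − m·sn u·sn v·cn u·cn v)/D = 0.9979517386679758/0.9995347236796914 = 0.9984162781199957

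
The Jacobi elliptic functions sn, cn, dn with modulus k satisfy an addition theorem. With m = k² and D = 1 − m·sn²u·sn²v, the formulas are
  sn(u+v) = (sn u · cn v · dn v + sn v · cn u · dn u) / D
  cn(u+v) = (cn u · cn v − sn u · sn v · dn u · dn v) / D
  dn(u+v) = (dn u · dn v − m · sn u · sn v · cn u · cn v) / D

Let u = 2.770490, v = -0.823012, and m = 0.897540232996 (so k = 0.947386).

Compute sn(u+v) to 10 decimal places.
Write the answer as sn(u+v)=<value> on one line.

sn u = 0.9978458589603744, cn u = -0.06560214749253785, dn u = 0.3260712477788894
sn v = -0.6826017530055773, cn v = 0.7307905628794838, dn v = 0.7627551891844932
m = k² = 0.897540232996
D = 1 − m·sn²u·sn²v = 0.5835952810684435
sn(u+v) = (sn u·cn v·dn v + sn v·cn u·dn u)/D = 0.57081506144875/0.5835952810684435 = 0.9781008859490851

sn(u+v)=0.9781008859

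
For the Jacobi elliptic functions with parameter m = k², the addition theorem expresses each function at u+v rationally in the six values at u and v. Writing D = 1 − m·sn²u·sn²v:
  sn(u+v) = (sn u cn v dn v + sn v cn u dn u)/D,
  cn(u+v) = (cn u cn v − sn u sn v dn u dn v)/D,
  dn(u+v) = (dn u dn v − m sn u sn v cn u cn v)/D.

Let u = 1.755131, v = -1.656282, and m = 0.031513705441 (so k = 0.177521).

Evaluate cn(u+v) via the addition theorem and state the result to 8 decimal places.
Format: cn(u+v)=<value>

sn u = 0.9857478472290011, cn u = -0.1682295505652615, dn u = 0.9845700430452892
sn v = -0.9974284827186681, cn v = -0.07166883466009242, dn v = 0.9841992492603137
m = k² = 0.031513705441
D = 1 − m·sn²u·sn²v = 0.9695354563009899
cn(u+v) = (cn u·cn v − sn u·sn v·dn u·dn v)/D = 0.9648030704277177/0.9695354563009899 = 0.9951189140711497

cn(u+v)=0.99511891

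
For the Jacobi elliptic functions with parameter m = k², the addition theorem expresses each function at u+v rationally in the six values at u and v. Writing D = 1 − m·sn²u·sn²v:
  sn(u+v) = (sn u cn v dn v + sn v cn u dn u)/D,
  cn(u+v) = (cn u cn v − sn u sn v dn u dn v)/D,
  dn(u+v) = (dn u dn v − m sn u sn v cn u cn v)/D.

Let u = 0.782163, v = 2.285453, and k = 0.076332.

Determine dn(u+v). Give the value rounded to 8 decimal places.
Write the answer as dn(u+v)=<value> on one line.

dn(u+v)=0.99998205

sn u = 0.7045238683023355, cn u = 0.7096802935070929, dn u = 0.9985529316320383
sn v = 0.7579712322590765, cn v = -0.6522879816980052, dn v = 0.9983248540984464
m = k² = 0.005826574224
D = 1 − m·sn²u·sn²v = 0.9983384624864905
dn(u+v) = (dn u·dn v − m·sn u·sn v·cn u·cn v)/D = 0.9983205458611759/0.9983384624864905 = 0.9999820535559955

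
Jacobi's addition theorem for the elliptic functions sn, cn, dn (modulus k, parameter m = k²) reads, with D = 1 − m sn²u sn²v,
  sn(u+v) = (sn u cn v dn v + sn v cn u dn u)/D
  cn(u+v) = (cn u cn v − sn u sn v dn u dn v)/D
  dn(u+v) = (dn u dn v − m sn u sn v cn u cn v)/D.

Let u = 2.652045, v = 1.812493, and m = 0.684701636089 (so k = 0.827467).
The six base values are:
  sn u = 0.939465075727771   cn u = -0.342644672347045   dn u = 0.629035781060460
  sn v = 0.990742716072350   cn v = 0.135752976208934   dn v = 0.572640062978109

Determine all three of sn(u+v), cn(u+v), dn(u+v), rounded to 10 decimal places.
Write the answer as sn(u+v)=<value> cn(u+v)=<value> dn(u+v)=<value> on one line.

m = k² = 0.684701636089
D = 1 − m·sn²u·sn²v = 0.4068228380763238
sn(u+v) = (sn u·cn v·dn v + sn v·cn u·dn u)/D = -0.1405087298277883/0.4068228380763238 = -0.3453806342146099
cn(u+v) = (cn u·cn v − sn u·sn v·dn u·dn v)/D = -0.3817880543215783/0.4068228380763238 = -0.9384626883949696
dn(u+v) = (dn u·dn v − m·sn u·sn v·cn u·cn v)/D = 0.3898550505348072/0.4068228380763238 = 0.9582919493365972

sn(u+v)=-0.3453806342 cn(u+v)=-0.9384626884 dn(u+v)=0.9582919493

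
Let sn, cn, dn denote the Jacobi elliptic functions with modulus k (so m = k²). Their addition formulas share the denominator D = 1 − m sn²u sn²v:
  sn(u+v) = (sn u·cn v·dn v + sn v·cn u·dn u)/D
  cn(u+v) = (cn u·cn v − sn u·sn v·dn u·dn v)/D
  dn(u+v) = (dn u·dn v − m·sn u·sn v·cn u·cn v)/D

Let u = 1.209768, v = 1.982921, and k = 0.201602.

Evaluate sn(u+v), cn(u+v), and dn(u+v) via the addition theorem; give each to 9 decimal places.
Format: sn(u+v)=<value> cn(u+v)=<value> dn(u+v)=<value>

sn(u+v)=-0.018422996 cn(u+v)=-0.999830282 dn(u+v)=0.999993103

sn u = 0.9323406347348547, cn u = 0.3615811676819026, dn u = 0.9821763515570107
sn v = 0.9256443919680815, cn v = -0.3783945819089389, dn v = 0.9824337386128807
m = k² = 0.040643366404
D = 1 − m·sn²u·sn²v = 0.9697289666510261
sn(u+v) = (sn u·cn v·dn v + sn v·cn u·dn u)/D = -0.01786531311456557/0.9697289666510261 = -0.01842299624838856
cn(u+v) = (cn u·cn v − sn u·sn v·dn u·dn v)/D = -0.9695643863866832/0.9697289666510261 = -0.9998302822025505
dn(u+v) = (dn u·dn v − m·sn u·sn v·cn u·cn v)/D = 0.9697222780996023/0.9697289666510261 = 0.9999931026589347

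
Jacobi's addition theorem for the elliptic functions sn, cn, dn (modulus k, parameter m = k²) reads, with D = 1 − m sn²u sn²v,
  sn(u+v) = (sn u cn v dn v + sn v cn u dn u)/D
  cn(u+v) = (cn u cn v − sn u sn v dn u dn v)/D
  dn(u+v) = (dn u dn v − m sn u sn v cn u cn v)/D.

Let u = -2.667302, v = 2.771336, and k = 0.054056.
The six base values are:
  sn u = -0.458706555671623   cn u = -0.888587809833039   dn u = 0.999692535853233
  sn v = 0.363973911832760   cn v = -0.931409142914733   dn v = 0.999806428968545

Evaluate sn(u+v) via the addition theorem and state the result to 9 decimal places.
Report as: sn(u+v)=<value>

m = k² = 0.002922051136
D = 1 − m·sn²u·sn²v = 0.999918548662842
sn(u+v) = (sn u·cn v·dn v + sn v·cn u·dn u)/D = 0.1038374376640116/0.999918548662842 = 0.1038458960511033

sn(u+v)=0.103845896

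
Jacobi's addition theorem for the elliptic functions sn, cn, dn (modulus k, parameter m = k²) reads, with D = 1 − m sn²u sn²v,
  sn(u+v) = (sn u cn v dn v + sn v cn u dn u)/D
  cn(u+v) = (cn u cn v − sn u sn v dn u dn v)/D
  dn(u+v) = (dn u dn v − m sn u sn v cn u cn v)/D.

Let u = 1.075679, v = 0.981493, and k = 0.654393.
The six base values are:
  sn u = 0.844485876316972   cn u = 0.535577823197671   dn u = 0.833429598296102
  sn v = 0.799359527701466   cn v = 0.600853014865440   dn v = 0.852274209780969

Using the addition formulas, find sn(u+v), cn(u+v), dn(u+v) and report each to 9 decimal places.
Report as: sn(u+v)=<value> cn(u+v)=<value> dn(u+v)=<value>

sn(u+v)=0.980619415 cn(u+v)=-0.195922341 dn(u+v)=0.766946973

m = k² = 0.428230198449
D = 1 − m·sn²u·sn²v = 0.804859963095167
sn(u+v) = (sn u·cn v·dn v + sn v·cn u·dn u)/D = 0.7892613058627888/0.804859963095167 = 0.9806194146216542
cn(u+v) = (cn u·cn v − sn u·sn v·dn u·dn v)/D = -0.1576900480731705/0.804859963095167 = -0.1959223409085454
dn(u+v) = (dn u·dn v − m·sn u·sn v·cn u·cn v)/D = 0.6172849122293454/0.804859963095167 = 0.766946972806942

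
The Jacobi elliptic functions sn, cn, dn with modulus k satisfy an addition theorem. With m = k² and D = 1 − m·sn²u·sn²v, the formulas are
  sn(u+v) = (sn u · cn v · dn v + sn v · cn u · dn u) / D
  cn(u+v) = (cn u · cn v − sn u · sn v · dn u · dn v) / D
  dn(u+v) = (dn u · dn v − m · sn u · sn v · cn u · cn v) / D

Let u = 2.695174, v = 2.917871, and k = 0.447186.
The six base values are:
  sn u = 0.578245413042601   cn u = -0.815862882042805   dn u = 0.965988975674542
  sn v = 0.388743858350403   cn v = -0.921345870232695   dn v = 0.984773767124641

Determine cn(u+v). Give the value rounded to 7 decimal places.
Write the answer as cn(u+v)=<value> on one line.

m = k² = 0.199975318596
D = 1 − m·sn²u·sn²v = 0.9898951965185922
cn(u+v) = (cn u·cn v − sn u·sn v·dn u·dn v)/D = 0.5378541459292521/0.9898951965185922 = 0.5433445356850463

cn(u+v)=0.5433445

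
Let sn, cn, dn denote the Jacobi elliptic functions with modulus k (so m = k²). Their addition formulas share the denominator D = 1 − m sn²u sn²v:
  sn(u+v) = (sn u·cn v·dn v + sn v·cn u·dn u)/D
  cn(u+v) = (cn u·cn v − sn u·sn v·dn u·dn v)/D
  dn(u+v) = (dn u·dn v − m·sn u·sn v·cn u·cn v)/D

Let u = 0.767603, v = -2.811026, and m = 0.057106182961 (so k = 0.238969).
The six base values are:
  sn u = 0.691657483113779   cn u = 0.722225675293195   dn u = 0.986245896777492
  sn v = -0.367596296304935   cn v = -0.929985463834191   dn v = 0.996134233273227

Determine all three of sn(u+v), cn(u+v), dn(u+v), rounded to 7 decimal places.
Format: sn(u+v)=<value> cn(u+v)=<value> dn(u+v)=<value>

sn(u+v)=-0.9059250 cn(u+v)=-0.4234381 dn(u+v)=0.9762853

m = k² = 0.057106182961
D = 1 − m·sn²u·sn²v = 0.9963084602735968
sn(u+v) = (sn u·cn v·dn v + sn v·cn u·dn u)/D = -0.9025807637679815/0.9963084602735968 = -0.9059250219757477
cn(u+v) = (cn u·cn v − sn u·sn v·dn u·dn v)/D = -0.4218749967570398/0.9963084602735968 = -0.4234381354557488
dn(u+v) = (dn u·dn v − m·sn u·sn v·cn u·cn v)/D = 0.9726812837951615/0.9963084602735968 = 0.9762852796894377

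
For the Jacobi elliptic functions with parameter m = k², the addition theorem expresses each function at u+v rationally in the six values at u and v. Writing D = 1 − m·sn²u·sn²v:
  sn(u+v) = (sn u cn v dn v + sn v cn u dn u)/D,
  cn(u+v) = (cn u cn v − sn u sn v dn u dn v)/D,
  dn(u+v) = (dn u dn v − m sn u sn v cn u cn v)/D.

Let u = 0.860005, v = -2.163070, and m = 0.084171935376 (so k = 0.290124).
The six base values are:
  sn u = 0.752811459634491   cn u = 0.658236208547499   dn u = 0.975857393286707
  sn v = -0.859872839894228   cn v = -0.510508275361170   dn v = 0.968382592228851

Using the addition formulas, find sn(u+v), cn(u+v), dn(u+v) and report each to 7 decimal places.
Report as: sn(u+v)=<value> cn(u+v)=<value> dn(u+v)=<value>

m = k² = 0.084171935376
D = 1 − m·sn²u·sn²v = 0.9647297759090315
sn(u+v) = (sn u·cn v·dn v + sn v·cn u·dn u)/D = -0.9245001252052202/0.9647297759090315 = -0.9582995656313145
cn(u+v) = (cn u·cn v − sn u·sn v·dn u·dn v)/D = 0.2756865231037279/0.9647297759090315 = 0.2857655376542701
dn(u+v) = (dn u·dn v − m·sn u·sn v·cn u·cn v)/D = 0.9266939876952154/0.9647297759090315 = 0.9605736350596453

sn(u+v)=-0.9582996 cn(u+v)=0.2857655 dn(u+v)=0.9605736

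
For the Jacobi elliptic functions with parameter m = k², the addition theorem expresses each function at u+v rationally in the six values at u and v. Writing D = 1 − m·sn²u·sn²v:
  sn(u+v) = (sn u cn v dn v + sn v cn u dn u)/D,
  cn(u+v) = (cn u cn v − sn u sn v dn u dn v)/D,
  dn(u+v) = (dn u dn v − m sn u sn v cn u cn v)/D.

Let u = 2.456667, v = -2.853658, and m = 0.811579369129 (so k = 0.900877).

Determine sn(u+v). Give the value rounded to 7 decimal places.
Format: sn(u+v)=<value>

sn u = 0.997181561685601, cn u = -0.07502621564670502, dn u = 0.4393050839585389
sn v = -0.9669133711722104, cn v = -0.2551049443824861, dn v = 0.4911588595776548
m = k² = 0.811579369129
D = 1 − m·sn²u·sn²v = 0.2455080513148549
sn(u+v) = (sn u·cn v·dn v + sn v·cn u·dn u)/D = -0.09307502894214813/0.2455080513148549 = -0.3791119209478914

sn(u+v)=-0.3791119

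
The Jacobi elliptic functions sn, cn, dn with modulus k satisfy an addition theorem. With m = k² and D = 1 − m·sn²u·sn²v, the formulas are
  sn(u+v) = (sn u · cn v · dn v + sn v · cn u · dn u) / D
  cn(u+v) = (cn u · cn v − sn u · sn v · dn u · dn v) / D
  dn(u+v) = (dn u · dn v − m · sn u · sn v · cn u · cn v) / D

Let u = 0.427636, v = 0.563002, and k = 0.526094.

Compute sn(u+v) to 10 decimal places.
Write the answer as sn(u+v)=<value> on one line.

sn(u+v)=0.8157108587

sn u = 0.4115605602356005, cn u = 0.9113824143895682, dn u = 0.9762782842008072
sn v = 0.5271995864251345, cn v = 0.849741487790944, dn v = 0.9607670634193761
m = k² = 0.276774896836
D = 1 − m·sn²u·sn²v = 0.9869700029072182
sn(u+v) = (sn u·cn v·dn v + sn v·cn u·dn u)/D = 0.8050821486300968/0.9869700029072182 = 0.8157108587481355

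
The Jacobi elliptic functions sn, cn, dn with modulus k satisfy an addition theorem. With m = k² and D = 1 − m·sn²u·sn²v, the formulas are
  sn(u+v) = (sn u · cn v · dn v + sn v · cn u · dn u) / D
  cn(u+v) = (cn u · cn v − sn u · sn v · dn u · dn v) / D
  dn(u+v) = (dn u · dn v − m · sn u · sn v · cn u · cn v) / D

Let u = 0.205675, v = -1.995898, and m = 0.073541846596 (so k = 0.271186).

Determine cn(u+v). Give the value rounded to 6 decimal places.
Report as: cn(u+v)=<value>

cn(u+v)=-0.181266

sn u = 0.2041244794724672, cn u = 0.9789449406785319, dn u = 0.9984666976703881
sn v = -0.9283421108108366, cn v = -0.3717269499179208, dn v = 0.9677914206142555
m = k² = 0.073541846596
D = 1 − m·sn²u·sn²v = 0.9973591677605656
cn(u+v) = (cn u·cn v − sn u·sn v·dn u·dn v)/D = -0.180787505548776/0.9973591677605656 = -0.1812661991714677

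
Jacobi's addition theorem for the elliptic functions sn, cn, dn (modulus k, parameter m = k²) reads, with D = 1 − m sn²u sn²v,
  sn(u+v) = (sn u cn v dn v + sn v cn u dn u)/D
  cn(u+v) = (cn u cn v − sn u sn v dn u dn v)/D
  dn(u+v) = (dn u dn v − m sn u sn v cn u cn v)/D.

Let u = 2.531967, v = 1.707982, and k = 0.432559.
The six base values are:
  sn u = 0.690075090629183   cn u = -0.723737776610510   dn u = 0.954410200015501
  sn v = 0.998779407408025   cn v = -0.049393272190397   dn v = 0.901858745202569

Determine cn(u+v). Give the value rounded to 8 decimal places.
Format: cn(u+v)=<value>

cn(u+v)=-0.61189192

m = k² = 0.187107288481
D = 1 − m·sn²u·sn²v = 0.9111162096029189
cn(u+v) = (cn u·cn v − sn u·sn v·dn u·dn v)/D = -0.5575046502220786/0.9111162096029189 = -0.6118919237152518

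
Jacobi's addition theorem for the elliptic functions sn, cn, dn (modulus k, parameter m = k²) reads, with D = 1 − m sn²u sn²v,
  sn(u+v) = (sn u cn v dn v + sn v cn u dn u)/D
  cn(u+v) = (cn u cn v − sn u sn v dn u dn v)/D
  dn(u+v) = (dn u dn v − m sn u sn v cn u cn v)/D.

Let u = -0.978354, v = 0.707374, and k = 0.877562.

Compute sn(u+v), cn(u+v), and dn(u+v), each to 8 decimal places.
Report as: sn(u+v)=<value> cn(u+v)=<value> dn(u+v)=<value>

sn u = -0.7709659570561764, cn u = 0.6368763561794817, dn u = 0.7363779308412982
sn v = 0.6184465076028516, cn v = 0.7858269002991918, dn v = 0.8399103565867804
m = k² = 0.770115063844
D = 1 − m·sn²u·sn²v = 0.8249225128690408
sn(u+v) = (sn u·cn v·dn v + sn v·cn u·dn u)/D = -0.2188160616707902/0.8249225128690408 = -0.2652565038015007
cn(u+v) = (cn u·cn v − sn u·sn v·dn u·dn v)/D = 0.795372040867076/0.8249225128690408 = 0.9641778815089073
dn(u+v) = (dn u·dn v − m·sn u·sn v·cn u·cn v)/D = 0.8022616044138198/0.8249225128690408 = 0.9725296520561581

sn(u+v)=-0.26525650 cn(u+v)=0.96417788 dn(u+v)=0.97252965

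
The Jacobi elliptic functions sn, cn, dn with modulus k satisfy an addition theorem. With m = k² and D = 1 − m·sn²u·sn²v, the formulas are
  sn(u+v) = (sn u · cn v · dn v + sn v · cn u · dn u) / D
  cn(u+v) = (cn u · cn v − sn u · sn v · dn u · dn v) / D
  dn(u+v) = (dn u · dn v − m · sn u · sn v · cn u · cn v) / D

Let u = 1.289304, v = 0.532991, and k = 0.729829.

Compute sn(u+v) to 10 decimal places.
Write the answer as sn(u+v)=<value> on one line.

sn u = 0.9138678677993541, cn u = 0.4060117242197105, dn u = 0.7450870136858594
sn v = 0.4971983164568354, cn v = 0.8676369252818189, dn v = 0.931839870611558
m = k² = 0.532650369241
D = 1 − m·sn²u·sn²v = 0.8900314885821917
sn(u+v) = (sn u·cn v·dn v + sn v·cn u·dn u)/D = 0.8892704478739742/0.8900314885821917 = 0.9991449283334572

sn(u+v)=0.9991449283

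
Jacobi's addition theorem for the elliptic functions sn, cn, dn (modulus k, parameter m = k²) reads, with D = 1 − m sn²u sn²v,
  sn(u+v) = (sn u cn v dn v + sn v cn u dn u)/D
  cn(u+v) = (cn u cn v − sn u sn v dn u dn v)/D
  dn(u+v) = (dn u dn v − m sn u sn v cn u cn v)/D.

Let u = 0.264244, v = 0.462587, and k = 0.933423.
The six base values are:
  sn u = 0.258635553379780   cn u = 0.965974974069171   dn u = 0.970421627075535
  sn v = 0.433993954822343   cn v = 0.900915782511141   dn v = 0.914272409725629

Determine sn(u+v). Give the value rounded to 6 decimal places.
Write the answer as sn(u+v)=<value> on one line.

m = k² = 0.871278496929
D = 1 − m·sn²u·sn²v = 0.989022566718748
sn(u+v) = (sn u·cn v·dn v + sn v·cn u·dn u)/D = 0.6198608024255485/0.989022566718748 = 0.6267408078281197

sn(u+v)=0.626741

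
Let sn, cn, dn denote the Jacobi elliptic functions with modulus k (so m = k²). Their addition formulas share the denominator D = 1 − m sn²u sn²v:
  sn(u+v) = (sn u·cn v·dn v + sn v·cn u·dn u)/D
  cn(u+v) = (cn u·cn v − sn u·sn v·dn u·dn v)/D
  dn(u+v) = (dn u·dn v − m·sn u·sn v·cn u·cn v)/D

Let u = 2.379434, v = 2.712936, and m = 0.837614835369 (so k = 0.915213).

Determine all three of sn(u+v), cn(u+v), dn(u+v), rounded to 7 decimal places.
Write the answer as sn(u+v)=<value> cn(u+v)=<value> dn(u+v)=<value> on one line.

sn u = 0.9999408966321468, cn u = -0.01087213146067892, dn u = 0.4030932564810596
sn v = 0.9890825972475407, cn v = -0.1473621926481118, dn v = 0.4249405683183598
m = k² = 0.837614835369
D = 1 − m·sn²u·sn²v = 0.1806713453554
sn(u+v) = (sn u·cn v·dn v + sn v·cn u·dn u)/D = -0.06695111037412466/0.1806713453554 = -0.3705685051629223
cn(u+v) = (cn u·cn v − sn u·sn v·dn u·dn v)/D = -0.1678084737198988/0.1806713453554 = -0.9288051372496371
dn(u+v) = (dn u·dn v − m·sn u·sn v·cn u·cn v)/D = 0.1699634296696498/0.1806713453554 = 0.9407326288256363

sn(u+v)=-0.3705685 cn(u+v)=-0.9288051 dn(u+v)=0.9407326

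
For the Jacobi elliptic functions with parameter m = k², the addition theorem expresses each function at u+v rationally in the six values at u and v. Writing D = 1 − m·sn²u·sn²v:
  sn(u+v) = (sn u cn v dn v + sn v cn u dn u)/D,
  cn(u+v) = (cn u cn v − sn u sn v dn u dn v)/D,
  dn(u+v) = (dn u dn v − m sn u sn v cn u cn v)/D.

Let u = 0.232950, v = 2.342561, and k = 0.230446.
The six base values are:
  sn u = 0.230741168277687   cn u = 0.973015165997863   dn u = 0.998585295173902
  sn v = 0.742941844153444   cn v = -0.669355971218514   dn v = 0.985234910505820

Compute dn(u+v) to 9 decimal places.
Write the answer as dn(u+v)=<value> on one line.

dn(u+v)=0.991317352

m = k² = 0.053105358916
D = 1 − m·sn²u·sn²v = 0.9984393764300167
dn(u+v) = (dn u·dn v − m·sn u·sn v·cn u·cn v)/D = 0.9897702789960457/0.9984393764300167 = 0.9913173522212556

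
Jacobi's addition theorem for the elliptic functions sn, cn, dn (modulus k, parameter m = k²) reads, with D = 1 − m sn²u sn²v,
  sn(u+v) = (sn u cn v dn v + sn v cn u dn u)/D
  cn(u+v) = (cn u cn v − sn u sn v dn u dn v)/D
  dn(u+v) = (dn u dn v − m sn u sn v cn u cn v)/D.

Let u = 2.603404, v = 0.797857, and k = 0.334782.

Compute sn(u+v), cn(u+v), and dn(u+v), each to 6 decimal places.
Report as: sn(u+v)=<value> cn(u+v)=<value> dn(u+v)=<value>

sn u = 0.5874359155007814, cn u = -0.809270687211491, dn u = 0.9804711499936814
sn v = 0.7100166619752882, cn v = 0.7041848760925424, dn v = 0.9713384222651964
m = k² = 0.112078987524
D = 1 − m·sn²u·sn²v = 0.980502349963689
sn(u+v) = (sn u·cn v·dn v + sn v·cn u·dn u)/D = -0.1615672401062567/0.980502349963689 = -0.1647800641296169
cn(u+v) = (cn u·cn v − sn u·sn v·dn u·dn v)/D = -0.9670992116679465/0.980502349963689 = -0.9863303353671321
dn(u+v) = (dn u·dn v − m·sn u·sn v·cn u·cn v)/D = 0.9790092703399977/0.980502349963689 = 0.9984772299385651

sn(u+v)=-0.164780 cn(u+v)=-0.986330 dn(u+v)=0.998477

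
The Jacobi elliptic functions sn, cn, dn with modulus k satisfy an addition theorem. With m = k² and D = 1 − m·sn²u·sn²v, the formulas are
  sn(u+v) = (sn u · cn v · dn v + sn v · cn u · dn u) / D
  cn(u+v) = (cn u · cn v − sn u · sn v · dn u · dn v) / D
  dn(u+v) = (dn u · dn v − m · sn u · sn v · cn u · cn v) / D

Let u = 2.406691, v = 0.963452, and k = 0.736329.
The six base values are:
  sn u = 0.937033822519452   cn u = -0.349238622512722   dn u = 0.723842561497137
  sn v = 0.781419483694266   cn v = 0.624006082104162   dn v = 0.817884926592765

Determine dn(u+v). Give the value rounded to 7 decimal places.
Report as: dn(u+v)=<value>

m = k² = 0.542180396241
D = 1 − m·sn²u·sn²v = 0.7093148698985011
dn(u+v) = (dn u·dn v − m·sn u·sn v·cn u·cn v)/D = 0.6785355160224606/0.7093148698985011 = 0.9566069242557331

dn(u+v)=0.9566069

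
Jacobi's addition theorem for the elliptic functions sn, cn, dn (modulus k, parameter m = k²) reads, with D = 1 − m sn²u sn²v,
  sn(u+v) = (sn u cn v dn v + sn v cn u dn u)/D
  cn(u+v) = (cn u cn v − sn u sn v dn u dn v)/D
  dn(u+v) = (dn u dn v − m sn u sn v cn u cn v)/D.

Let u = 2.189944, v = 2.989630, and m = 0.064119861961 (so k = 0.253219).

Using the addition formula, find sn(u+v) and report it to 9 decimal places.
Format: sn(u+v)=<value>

sn u = 0.8388058239719196, cn u = -0.5444307023587015, dn u = 0.9771824661941444
sn v = 0.2027186549557432, cn v = -0.9792370228565372, dn v = 0.9986816328009804
m = k² = 0.064119861961
D = 1 − m·sn²u·sn²v = 0.9981460292198859
sn(u+v) = (sn u·cn v·dn v + sn v·cn u·dn u)/D = -0.9281547983964641/0.9981460292198859 = -0.9298787664585267

sn(u+v)=-0.929878766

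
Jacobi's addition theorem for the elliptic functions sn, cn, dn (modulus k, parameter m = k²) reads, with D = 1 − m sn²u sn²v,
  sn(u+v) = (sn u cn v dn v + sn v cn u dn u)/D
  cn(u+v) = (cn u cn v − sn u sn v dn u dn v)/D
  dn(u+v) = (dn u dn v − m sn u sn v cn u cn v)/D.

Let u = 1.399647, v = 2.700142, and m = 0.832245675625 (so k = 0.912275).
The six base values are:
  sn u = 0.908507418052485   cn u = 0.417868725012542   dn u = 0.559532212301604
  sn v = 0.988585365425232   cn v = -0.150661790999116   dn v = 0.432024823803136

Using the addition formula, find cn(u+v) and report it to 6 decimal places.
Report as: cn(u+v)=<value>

m = k² = 0.832245675625
D = 1 − m·sn²u·sn²v = 0.3286687607568914
cn(u+v) = (cn u·cn v − sn u·sn v·dn u·dn v)/D = -0.2800651623748153/0.3286687607568914 = -0.8521198112344269

cn(u+v)=-0.852120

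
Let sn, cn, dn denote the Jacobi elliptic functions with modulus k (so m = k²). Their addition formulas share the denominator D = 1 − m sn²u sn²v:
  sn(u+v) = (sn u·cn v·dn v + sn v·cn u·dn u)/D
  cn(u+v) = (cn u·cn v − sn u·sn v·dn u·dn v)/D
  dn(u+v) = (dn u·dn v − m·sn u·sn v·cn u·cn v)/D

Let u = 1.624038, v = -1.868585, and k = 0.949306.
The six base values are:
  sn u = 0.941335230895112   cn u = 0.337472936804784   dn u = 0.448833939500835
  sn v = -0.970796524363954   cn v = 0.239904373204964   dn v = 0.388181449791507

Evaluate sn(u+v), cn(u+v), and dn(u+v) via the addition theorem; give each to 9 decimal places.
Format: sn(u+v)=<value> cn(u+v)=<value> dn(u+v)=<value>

sn(u+v)=-0.240015761 cn(u+v)=0.970768991 dn(u+v)=0.973696619

m = k² = 0.901181881636
D = 1 − m·sn²u·sn²v = 0.2474116287622822
sn(u+v) = (sn u·cn v·dn v + sn v·cn u·dn u)/D = -0.05938269042302969/0.2474116287622822 = -0.2400157612643411
cn(u+v) = (cn u·cn v − sn u·sn v·dn u·dn v)/D = 0.240179537273532/0.2474116287622822 = 0.9707689912356589
dn(u+v) = (dn u·dn v − m·sn u·sn v·cn u·cn v)/D = 0.2409038663933551/0.2474116287622822 = 0.9736966188635382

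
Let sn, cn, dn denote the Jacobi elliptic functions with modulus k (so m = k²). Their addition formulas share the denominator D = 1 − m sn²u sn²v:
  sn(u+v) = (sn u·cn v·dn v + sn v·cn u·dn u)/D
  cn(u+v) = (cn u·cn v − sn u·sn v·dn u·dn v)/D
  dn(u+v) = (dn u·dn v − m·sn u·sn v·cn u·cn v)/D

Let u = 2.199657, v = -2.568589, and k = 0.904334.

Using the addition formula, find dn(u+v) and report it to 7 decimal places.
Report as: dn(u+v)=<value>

dn(u+v)=0.9472408

sn u = 0.9990854295611831, cn u = 0.04275867676327558, dn u = 0.4285734946889125
sn v = -0.9932925935320952, cn v = -0.1156279535159382, dn v = 0.4394475229065886
m = k² = 0.817819983556
D = 1 − m·sn²u·sn²v = 0.1945893584146888
dn(u+v) = (dn u·dn v − m·sn u·sn v·cn u·cn v)/D = 0.1843229720063303/0.1945893584146888 = 0.94724076130371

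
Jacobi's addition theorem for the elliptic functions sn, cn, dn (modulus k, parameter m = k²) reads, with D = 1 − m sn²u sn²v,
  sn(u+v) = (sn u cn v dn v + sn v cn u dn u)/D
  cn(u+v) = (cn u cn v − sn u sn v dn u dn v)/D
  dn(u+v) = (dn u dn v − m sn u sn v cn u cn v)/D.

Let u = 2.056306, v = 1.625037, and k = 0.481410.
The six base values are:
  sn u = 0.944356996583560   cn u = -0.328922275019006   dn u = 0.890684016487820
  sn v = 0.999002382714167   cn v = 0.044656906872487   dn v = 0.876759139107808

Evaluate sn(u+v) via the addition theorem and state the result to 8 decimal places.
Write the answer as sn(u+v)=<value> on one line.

sn(u+v)=-0.32214827

m = k² = 0.2317555881
D = 1 − m·sn²u·sn²v = 0.7937301905660176
sn(u+v) = (sn u·cn v·dn v + sn v·cn u·dn u)/D = -0.2556988040982304/0.7937301905660176 = -0.3221482654148367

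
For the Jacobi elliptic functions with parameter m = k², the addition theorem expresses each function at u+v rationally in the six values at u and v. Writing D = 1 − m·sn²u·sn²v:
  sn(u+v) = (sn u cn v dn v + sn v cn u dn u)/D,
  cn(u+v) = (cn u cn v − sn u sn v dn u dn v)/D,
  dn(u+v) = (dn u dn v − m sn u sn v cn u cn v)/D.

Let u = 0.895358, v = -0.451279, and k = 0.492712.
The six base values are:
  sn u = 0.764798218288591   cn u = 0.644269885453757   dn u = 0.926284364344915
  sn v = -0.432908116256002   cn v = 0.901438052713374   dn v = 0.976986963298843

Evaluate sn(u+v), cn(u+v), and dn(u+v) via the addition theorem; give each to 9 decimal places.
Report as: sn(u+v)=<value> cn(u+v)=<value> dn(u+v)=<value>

sn(u+v)=0.426554254 cn(u+v)=0.904461977 dn(u+v)=0.977665200

m = k² = 0.242765114944
D = 1 − m·sn²u·sn²v = 0.9733883703628542
sn(u+v) = (sn u·cn v·dn v + sn v·cn u·dn u)/D = 0.4152029504786016/0.9733883703628542 = 0.4265542543145698
cn(u+v) = (cn u·cn v − sn u·sn v·dn u·dn v)/D = 0.8803927700018424/0.9733883703628542 = 0.904461977158875
dn(u+v) = (dn u·dn v − m·sn u·sn v·cn u·cn v)/D = 0.9516479360148347/0.9733883703628542 = 0.9776652002325493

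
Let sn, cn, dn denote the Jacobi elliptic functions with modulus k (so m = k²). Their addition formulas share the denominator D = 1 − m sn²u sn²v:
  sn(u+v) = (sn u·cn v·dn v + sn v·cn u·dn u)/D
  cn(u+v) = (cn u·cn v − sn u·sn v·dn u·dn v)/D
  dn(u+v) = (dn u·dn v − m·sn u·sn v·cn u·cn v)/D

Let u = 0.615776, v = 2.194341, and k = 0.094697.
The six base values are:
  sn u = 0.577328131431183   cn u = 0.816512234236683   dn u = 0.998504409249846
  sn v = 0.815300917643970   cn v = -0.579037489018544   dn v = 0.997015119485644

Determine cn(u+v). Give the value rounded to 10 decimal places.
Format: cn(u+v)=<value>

m = k² = 0.008967521809
D = 1 − m·sn²u·sn²v = 0.9980132018655602
cn(u+v) = (cn u·cn v − sn u·sn v·dn u·dn v)/D = -0.941380509867348/0.9980132018655602 = -0.9432545662799348

cn(u+v)=-0.9432545663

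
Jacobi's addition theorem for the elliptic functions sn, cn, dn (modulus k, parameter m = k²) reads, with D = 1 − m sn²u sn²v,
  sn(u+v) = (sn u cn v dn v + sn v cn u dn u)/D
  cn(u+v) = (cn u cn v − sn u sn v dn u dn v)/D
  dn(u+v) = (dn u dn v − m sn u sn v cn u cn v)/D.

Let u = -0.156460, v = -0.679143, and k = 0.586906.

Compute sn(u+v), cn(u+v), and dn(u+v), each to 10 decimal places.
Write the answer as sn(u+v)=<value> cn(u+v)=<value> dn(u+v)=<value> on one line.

sn(u+v)=-0.7219735518 cn(u+v)=0.6919206533 dn(u+v)=0.9057882593

sn u = -0.1556063782618749, cn u = 0.987819140857385, dn u = 0.9958210199708979
sn v = -0.615350389627757, cn v = 0.7882537015358492, dn v = 0.9325066376234386
m = k² = 0.344458652836
D = 1 − m·sn²u·sn²v = 0.9968418202260497
sn(u+v) = (sn u·cn v·dn v + sn v·cn u·dn u)/D = -0.7196934295533354/0.9968418202260497 = -0.7219735518220268
cn(u+v) = (cn u·cn v − sn u·sn v·dn u·dn v)/D = 0.6897354434921712/0.9968418202260497 = 0.6919206533046164
dn(u+v) = (dn u·dn v − m·sn u·sn v·cn u·cn v)/D = 0.9029276171218303/0.9968418202260497 = 0.9057882592817757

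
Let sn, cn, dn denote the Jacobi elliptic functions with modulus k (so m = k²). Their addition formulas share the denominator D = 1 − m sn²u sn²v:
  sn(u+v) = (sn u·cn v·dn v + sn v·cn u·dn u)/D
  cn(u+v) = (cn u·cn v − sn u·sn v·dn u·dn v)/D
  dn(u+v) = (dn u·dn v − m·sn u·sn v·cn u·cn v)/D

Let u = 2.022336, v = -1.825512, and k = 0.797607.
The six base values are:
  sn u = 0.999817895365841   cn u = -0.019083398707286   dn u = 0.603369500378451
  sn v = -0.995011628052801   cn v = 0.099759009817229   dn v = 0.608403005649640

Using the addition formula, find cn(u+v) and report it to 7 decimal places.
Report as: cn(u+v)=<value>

m = k² = 0.636176926449
D = 1 − m·sn²u·sn²v = 0.3703835920681854
cn(u+v) = (cn u·cn v − sn u·sn v·dn u·dn v)/D = 0.3632903704110277/0.3703835920681854 = 0.9808489851897871

cn(u+v)=0.9808490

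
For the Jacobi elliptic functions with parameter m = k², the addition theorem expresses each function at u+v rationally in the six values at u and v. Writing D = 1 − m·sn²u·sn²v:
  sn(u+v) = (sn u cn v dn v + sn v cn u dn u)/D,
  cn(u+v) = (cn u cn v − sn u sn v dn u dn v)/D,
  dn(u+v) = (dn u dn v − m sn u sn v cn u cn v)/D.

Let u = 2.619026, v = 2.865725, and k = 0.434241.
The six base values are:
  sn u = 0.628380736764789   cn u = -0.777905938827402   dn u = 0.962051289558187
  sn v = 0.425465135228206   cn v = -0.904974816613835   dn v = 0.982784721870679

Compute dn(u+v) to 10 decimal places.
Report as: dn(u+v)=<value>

m = k² = 0.188565246081
D = 1 − m·sn²u·sn²v = 0.9865216933290706
dn(u+v) = (dn u·dn v − m·sn u·sn v·cn u·cn v)/D = 0.9099988126229772/0.9865216933290706 = 0.9224316290016261

dn(u+v)=0.9224316290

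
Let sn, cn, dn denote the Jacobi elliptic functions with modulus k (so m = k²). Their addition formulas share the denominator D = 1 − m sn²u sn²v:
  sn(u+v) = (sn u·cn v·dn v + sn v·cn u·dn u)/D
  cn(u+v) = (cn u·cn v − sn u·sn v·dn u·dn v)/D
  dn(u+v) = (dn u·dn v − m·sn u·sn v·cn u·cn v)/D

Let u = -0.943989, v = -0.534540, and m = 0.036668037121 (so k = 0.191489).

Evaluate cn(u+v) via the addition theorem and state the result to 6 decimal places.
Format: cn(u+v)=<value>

sn u = -0.8073767839890822, cn u = 0.5900362096307708, dn u = 0.9879765550748041
sn v = -0.5086868296621981, cn v = 0.8609516300746645, dn v = 0.9952445401609256
m = k² = 0.036668037121
D = 1 − m·sn²u·sn²v = 0.9938149792107711
cn(u+v) = (cn u·cn v − sn u·sn v·dn u·dn v)/D = 0.1041583458664531/0.9938149792107711 = 0.1048065767223286

cn(u+v)=0.104807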